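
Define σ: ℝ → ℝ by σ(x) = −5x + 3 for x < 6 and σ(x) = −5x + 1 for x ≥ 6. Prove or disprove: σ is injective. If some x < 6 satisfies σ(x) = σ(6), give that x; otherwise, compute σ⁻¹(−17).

Both pieces are strictly decreasing (slopes −5 and −5), so each is injective on its own interval.
The left piece maps (−∞, 6) onto (−27, ∞); the right piece maps [6, ∞) onto (−∞, −29].
These images are disjoint, so no value is attained by both pieces. So σ is injective.
Because the two images are disjoint, no x < 6 has σ(x) = σ(6), so we compute σ⁻¹(−17): −17 lies in (−27, ∞), so solve −5x + 3 = −17: x = (−17 − 3)/(−5) = 4.

4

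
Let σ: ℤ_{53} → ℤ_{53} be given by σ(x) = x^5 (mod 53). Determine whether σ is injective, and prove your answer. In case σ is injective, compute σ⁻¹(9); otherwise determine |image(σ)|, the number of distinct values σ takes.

Since 53 is prime, the nonzero elements of ℤ_{53} form a cyclic group of order 52.
As gcd(5, 52) = 1, raising to the 5th power is a bijection on this group: if x_1^5 ≡ x_2^5 then (x_1x_2^{−1})^5 = 1, and the only element of order dividing gcd(5, 52) = 1 is 1, so x_1 = x_2.
With σ(0) = 0 this makes σ injective on all of ℤ_{53}, hence bijective (finite equal-size domain and codomain). In particular σ is injective.
Since σ is injective, we find the preimage of 9. The inverse of x ↦ x^5 on (ℤ_{53})^× is x ↦ x^21, because 5·21 = 105 = 2·52 + 1 ≡ 1 (mod 52) and x^{52} = 1 for x ≠ 0 (Fermat). So σ⁻¹(9) = 9^21 mod 53.
Repeated squaring mod 53: 9^1 ≡ 9, 9^2 ≡ 9² = 81 ≡ 28, 9^4 ≡ 28² = 784 ≡ 42, 9^8 ≡ 42² = 1764 ≡ 15, 9^16 ≡ 15² = 225 ≡ 13. Since 21 = 16 + 4 + 1, 9^21 ≡ 13·42·9: 13·42 = 546 ≡ 16, then 16·9 = 144 ≡ 38. So 9^21 ≡ 38 (mod 53).
Hence σ⁻¹(9) = 38.

38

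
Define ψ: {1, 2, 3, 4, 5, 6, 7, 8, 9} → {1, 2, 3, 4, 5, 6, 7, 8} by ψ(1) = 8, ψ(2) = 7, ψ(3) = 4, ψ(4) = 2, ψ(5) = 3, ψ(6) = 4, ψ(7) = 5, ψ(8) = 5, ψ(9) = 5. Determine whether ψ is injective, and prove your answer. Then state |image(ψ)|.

ψ(3) = 4 = ψ(6) with 3 ≠ 6, so ψ is not injective.
The image of ψ is {2, 3, 4, 5, 7, 8}, which has 6 elements.

6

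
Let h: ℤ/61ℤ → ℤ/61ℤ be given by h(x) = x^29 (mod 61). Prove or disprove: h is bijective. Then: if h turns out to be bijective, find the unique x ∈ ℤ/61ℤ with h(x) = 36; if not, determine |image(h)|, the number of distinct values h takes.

39

Since 61 is prime, the nonzero elements of ℤ/61ℤ form a cyclic group of order 60.
As gcd(29, 60) = 1, raising to the 29th power is a bijection on this group: if u^29 ≡ v^29 then (uv^{−1})^29 = 1, and the only element of order dividing gcd(29, 60) = 1 is 1, so u = v.
With h(0) = 0 this makes h injective on all of ℤ/61ℤ, hence bijective (finite equal-size domain and codomain). In particular h is bijective.
Since h is bijective, we find the preimage of 36. The inverse of x ↦ x^29 on (ℤ/61ℤ)^× is x ↦ x^29, because 29·29 = 841 = 14·60 + 1 ≡ 1 (mod 60) and x^{60} = 1 for x ≠ 0 (Fermat). So h⁻¹(36) = 36^29 mod 61.
Repeated squaring mod 61: 36^1 ≡ 36, 36^2 ≡ 36² = 1296 ≡ 15, 36^4 ≡ 15² = 225 ≡ 42, 36^8 ≡ 42² = 1764 ≡ 56, 36^16 ≡ 56² = 3136 ≡ 25. Since 29 = 16 + 8 + 4 + 1, 36^29 ≡ 25·56·42·36: 25·56 = 1400 ≡ 58, then 58·42 = 2436 ≡ 57, then 57·36 = 2052 ≡ 39. So 36^29 ≡ 39 (mod 61).
Hence h⁻¹(36) = 39.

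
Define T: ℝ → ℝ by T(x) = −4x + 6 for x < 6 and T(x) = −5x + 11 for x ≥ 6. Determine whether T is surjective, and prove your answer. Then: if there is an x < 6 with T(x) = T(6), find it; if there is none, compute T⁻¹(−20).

Both pieces are strictly decreasing (slopes −4 and −5), so each is injective on its own interval.
The left piece maps (−∞, 6) onto (−18, ∞); the right piece maps [6, ∞) onto (−∞, −19].
The union (−18, ∞) ∪ (−∞, −19] omits the interval between −18 and −19; in particular −18 has no preimage. So T is not surjective.
Because the two images are disjoint, no x < 6 has T(x) = T(6), so we compute T⁻¹(−20): −20 lies in (−∞, −19], so solve −5x + 11 = −20: x = (−20 − 11)/(−5) = 31/5.

31/5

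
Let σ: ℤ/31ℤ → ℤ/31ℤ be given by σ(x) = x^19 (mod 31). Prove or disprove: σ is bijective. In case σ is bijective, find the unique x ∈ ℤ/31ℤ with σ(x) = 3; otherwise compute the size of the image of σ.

12

Since 31 is prime, the nonzero elements of ℤ/31ℤ form a cyclic group of order 30.
As gcd(19, 30) = 1, raising to the 19th power is a bijection on this group: if a^19 ≡ b^19 then (ab^{−1})^19 = 1, and the only element of order dividing gcd(19, 30) = 1 is 1, so a = b.
With σ(0) = 0 this makes σ injective on all of ℤ/31ℤ, hence bijective (finite equal-size domain and codomain). In particular σ is bijective.
Since σ is bijective, we find the preimage of 3. The inverse of x ↦ x^19 on (ℤ/31ℤ)^× is x ↦ x^19, because 19·19 = 361 = 12·30 + 1 ≡ 1 (mod 30) and x^{30} = 1 for x ≠ 0 (Fermat). So σ⁻¹(3) = 3^19 mod 31.
Repeated squaring mod 31: 3^1 ≡ 3, 3^2 ≡ 3² = 9, 3^4 ≡ 9² = 81 ≡ 19, 3^8 ≡ 19² = 361 ≡ 20, 3^16 ≡ 20² = 400 ≡ 28. Since 19 = 16 + 2 + 1, 3^19 ≡ 28·9·3: 28·9 = 252 ≡ 4, then 4·3 = 12. So 3^19 ≡ 12 (mod 31).
Hence σ⁻¹(3) = 12.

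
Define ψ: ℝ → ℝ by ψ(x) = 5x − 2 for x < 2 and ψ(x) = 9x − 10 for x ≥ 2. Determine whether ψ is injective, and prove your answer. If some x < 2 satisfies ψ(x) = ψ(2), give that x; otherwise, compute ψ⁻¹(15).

25/9

Both pieces are strictly increasing (slopes 5 and 9), so each is injective on its own interval.
The left piece maps (−∞, 2) onto (−∞, 8); the right piece maps [2, ∞) onto [8, ∞).
These images are disjoint, so no value is attained by both pieces. Hence ψ is injective.
Because the two images are disjoint, no x < 2 has ψ(x) = ψ(2), so we compute ψ⁻¹(15): 15 lies in [8, ∞), so solve 9x − 10 = 15: x = (15 + 10)/9 = 25/9.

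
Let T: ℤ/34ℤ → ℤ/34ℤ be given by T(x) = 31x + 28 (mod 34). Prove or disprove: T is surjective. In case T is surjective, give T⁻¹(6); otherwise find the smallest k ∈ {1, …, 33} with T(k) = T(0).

30

Since gcd(31, 34) = 1, 31 is invertible modulo 34. Euclid's algorithm: 34 = 1·31 + 3, 31 = 10·3 + 1; back-substituting gives 1 = 11·31 − 10·34, so 31⁻¹ ≡ 11 (mod 34).
Then y ↦ 11(y − 28) is a two-sided inverse to T, so every y ∈ ℤ/34ℤ has a preimage.
Therefore T is surjective.
Since T is surjective, we compute T⁻¹(6): solve 31x + 28 ≡ 6 (mod 34), i.e. 31x ≡ 12 (mod 34).
Multiplying by 31⁻¹ = 11 gives x ≡ 11·12 = 132 = 3·34 + 30 ≡ 30 (mod 34).
Check: T(30) = 31·30 + 28 = 958 = 28·34 + 6 ≡ 6 (mod 34).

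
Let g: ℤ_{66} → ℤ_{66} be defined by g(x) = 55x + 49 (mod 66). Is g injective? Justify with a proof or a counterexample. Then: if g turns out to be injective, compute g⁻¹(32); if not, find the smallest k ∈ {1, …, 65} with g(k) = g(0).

6

We have gcd(55, 66) = 11 > 1. Taking u = 0 and v = 6: g(0) = 49 and g(6) = 55·6 + 49 = 379 ≡ 49 (mod 66).
So g(0) = g(6) while 0 ≠ 6, so g is not injective.
Since g is not injective, we find the least positive k with g(k) = g(0): this means 55k ≡ 0 (mod 66), i.e. 66 ∣ 55k. Since gcd(55, 66) = 11, dividing through by 11 this holds exactly when 6 ∣ 5k, and as gcd(5, 6) = 1, exactly when 6 ∣ k.
The smallest positive such k is 6.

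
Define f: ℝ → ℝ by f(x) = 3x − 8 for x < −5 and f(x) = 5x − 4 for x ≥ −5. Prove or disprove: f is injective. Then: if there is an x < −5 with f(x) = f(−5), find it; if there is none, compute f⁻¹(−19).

Both pieces are strictly increasing (slopes 3 and 5), so each is injective on its own interval.
The left piece maps (−∞, −5) onto (−∞, −23); the right piece maps [−5, ∞) onto [−29, ∞).
These images overlap. In particular f(−5) = −29 (right piece), and solving 3x − 8 = −29 on the left piece gives x = −7 < −5.
So f(−7) = f(−5) with −7 ≠ −5, and f is not injective. This x = −7 is the requested value below −5.

-7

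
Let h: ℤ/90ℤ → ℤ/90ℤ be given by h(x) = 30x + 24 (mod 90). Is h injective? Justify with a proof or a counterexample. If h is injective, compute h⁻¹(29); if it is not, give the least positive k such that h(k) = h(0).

Recall: h is injective when h(x_1) = h(x_2) forces x_1 = x_2.
We have gcd(30, 90) = 30 > 1. Taking x_1 = 0 and x_2 = 3: h(0) = 24 and h(3) = 30·3 + 24 = 114 ≡ 24 (mod 90).
So h(0) = h(3) while 0 ≠ 3, hence h is not injective.
Since h is not injective, we find the least positive k with h(k) = h(0): this means 30k ≡ 0 (mod 90), i.e. 90 ∣ 30k. Since gcd(30, 90) = 30, dividing through by 30 this holds exactly when 3 ∣ k.
The smallest positive such k is 3.

3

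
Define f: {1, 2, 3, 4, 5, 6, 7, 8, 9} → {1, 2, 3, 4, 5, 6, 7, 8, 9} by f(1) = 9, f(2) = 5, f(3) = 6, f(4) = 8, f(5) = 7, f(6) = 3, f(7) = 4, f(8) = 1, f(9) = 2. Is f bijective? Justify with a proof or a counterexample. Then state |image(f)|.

The values 9, 5, 6, 8, 7, 3, 4, 1, 2 are a permutation of {1, 2, 3, 4, 5, 6, 7, 8, 9}: each element appears exactly once.
So f is injective and surjective, hence bijective.
The image of f is {1, 2, 3, 4, 5, 6, 7, 8, 9}, which has 9 elements.

9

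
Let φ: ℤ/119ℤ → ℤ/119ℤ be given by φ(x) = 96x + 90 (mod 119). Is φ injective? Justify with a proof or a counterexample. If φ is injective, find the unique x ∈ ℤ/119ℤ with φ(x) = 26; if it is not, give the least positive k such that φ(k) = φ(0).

Suppose φ(u) = φ(v) in ℤ/119ℤ. Then 96u + 90 ≡ 96v + 90 (mod 119), so 96(u − v) ≡ 0 (mod 119).
Since gcd(96, 119) = 1, 96 is invertible modulo 119, thus u − v ≡ 0 (mod 119), i.e. u = v.
Therefore φ is injective.
We now compute 96⁻¹ mod 119 explicitly. Euclid's algorithm: 119 = 1·96 + 23, 96 = 4·23 + 4, 23 = 5·4 + 3, 4 = 1·3 + 1; back-substituting gives 1 = 31·96 − 25·119, so 96⁻¹ ≡ 31 (mod 119).
Since φ is injective, we find φ⁻¹(26): we need 96x ≡ 26 − 90 ≡ 55 (mod 119). Using 96⁻¹ = 31: x ≡ 31·55 = 1705 = 14·119 + 39, so x = 39.
Check: φ(39) = 96·39 + 90 = 3834 = 32·119 + 26 ≡ 26 (mod 119).

39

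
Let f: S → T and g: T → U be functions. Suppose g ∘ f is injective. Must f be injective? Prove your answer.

injective

Suppose f(u) = f(v). Applying g: (g ∘ f)(u) = (g ∘ f)(v). Since g ∘ f is injective, u = v. So f is injective.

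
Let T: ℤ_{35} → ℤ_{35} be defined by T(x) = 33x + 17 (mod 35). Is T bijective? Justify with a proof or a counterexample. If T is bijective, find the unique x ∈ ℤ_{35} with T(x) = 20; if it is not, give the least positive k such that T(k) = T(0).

16

By definition, injectivity means: for all a, b in the domain, T(a) = T(b) implies a = b.
If T(a) = T(b), then 33a ≡ 33b (mod 35). Because gcd(33, 35) = 1, we may cancel 33 to get a ≡ b (mod 35).
We now compute 33⁻¹ mod 35 explicitly. Euclid's algorithm: 35 = 1·33 + 2, 33 = 16·2 + 1; back-substituting gives 1 = 17·33 − 16·35, so 33⁻¹ ≡ 17 (mod 35).
Then y ↦ 17(y − 17) is a two-sided inverse to T, so every y ∈ ℤ_{35} has a preimage.
Hence T is bijective.
Since T is bijective, we compute T⁻¹(20): solve 33x + 17 ≡ 20 (mod 35), i.e. 33x ≡ 3 (mod 35).
Multiplying by 33⁻¹ = 17 gives x ≡ 17·3 = 51 = 1·35 + 16 ≡ 16 (mod 35).
Check: T(16) = 33·16 + 17 = 545 = 15·35 + 20 ≡ 20 (mod 35).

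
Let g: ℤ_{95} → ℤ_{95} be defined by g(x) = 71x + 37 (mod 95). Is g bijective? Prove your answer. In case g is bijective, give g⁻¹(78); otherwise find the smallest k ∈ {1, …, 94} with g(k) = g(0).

26

Suppose g(s) = g(t) in ℤ_{95}. Then 71s + 37 ≡ 71t + 37 (mod 95), therefore 71(s − t) ≡ 0 (mod 95).
Since gcd(71, 95) = 1, 71 is invertible modulo 95, hence s − t ≡ 0 (mod 95), i.e. s = t.
We now compute 71⁻¹ mod 95 explicitly. Euclid's algorithm: 95 = 1·71 + 24, 71 = 2·24 + 23, 24 = 1·23 + 1; back-substituting gives 1 = 91·71 − 68·95, so 71⁻¹ ≡ 91 (mod 95).
Then y ↦ 91(y − 37) is a two-sided inverse to g, so every y ∈ ℤ_{95} has a preimage.
Therefore g is bijective.
Since g is bijective, we find g⁻¹(78): we need 71x ≡ 78 − 37 ≡ 41 (mod 95). Using 71⁻¹ = 91: x ≡ 91·41 = 3731 = 39·95 + 26, so x = 26.
Check: g(26) = 71·26 + 37 = 1883 = 19·95 + 78 ≡ 78 (mod 95).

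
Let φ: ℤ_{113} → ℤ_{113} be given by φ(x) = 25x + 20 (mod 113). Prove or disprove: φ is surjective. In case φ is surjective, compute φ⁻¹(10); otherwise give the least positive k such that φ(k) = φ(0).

Recall that φ is surjective if every y in the codomain equals φ(x) for some x in the domain.
Since gcd(25, 113) = 1, 25 is invertible modulo 113. Euclid's algorithm: 113 = 4·25 + 13, 25 = 1·13 + 12, 13 = 1·12 + 1; back-substituting gives 1 = 104·25 − 23·113, so 25⁻¹ ≡ 104 (mod 113).
Then y ↦ 104(y − 20) is a two-sided inverse to φ, so every y ∈ ℤ_{113} has a preimage.
So φ is surjective.
Since φ is surjective, we compute φ⁻¹(10): solve 25x + 20 ≡ 10 (mod 113), i.e. 25x ≡ 103 (mod 113).
Multiplying by 25⁻¹ = 104 gives x ≡ 104·103 = 10712 = 94·113 + 90 ≡ 90 (mod 113).
Check: φ(90) = 25·90 + 20 = 2270 = 20·113 + 10 ≡ 10 (mod 113).

90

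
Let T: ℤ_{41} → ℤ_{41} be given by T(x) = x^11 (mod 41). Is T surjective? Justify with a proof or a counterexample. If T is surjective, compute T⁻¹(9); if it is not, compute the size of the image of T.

32

Since 41 is prime, the nonzero elements of ℤ_{41} form a cyclic group of order 40.
As gcd(11, 40) = 1, raising to the 11th power is a bijection on this group: if a^11 ≡ b^11 then (ab^{−1})^11 = 1, and the only element of order dividing gcd(11, 40) = 1 is 1, so a = b.
With T(0) = 0 this makes T injective on all of ℤ_{41}, hence bijective (finite equal-size domain and codomain). In particular T is surjective.
Since T is surjective, we find the preimage of 9. The inverse of x ↦ x^11 on (ℤ_{41})^× is x ↦ x^11, because 11·11 = 121 = 3·40 + 1 ≡ 1 (mod 40) and x^{40} = 1 for x ≠ 0 (Fermat). So T⁻¹(9) = 9^11 mod 41.
Repeated squaring mod 41: 9^1 ≡ 9, 9^2 ≡ 9² = 81 ≡ 40, 9^4 ≡ 40² = 1600 ≡ 1, 9^8 ≡ 1² = 1. Since 11 = 8 + 2 + 1, 9^11 ≡ 1·40·9: 1·40 = 40, then 40·9 = 360 ≡ 32. So 9^11 ≡ 32 (mod 41).
Hence T⁻¹(9) = 32.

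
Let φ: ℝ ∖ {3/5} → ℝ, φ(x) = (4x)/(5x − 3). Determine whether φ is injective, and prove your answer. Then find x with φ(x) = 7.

Suppose φ(a) = φ(b). Cross-multiplying: (4a)(5b − 3) = (4b)(5a − 3).
Expanding both sides and cancelling the symmetric terms leaves −12·(a − b) = 0. Since −12 ≠ 0, a = b. Hence φ is injective.
Solving φ(x) = 7: cross-multiplying gives 4x = 7(5x − 3), which rearranges to −31x = −21, so x = 21/31.

21/31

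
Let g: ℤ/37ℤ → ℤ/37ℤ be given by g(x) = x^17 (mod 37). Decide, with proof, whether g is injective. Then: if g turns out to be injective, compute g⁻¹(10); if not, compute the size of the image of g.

Since 37 is prime, the nonzero elements of ℤ/37ℤ form a cyclic group of order 36.
As gcd(17, 36) = 1, raising to the 17th power is a bijection on this group: if u^17 ≡ v^17 then (uv^{−1})^17 = 1, and the only element of order dividing gcd(17, 36) = 1 is 1, so u = v.
With g(0) = 0 this makes g injective on all of ℤ/37ℤ, hence bijective (finite equal-size domain and codomain). In particular g is injective.
Since g is injective, we find the preimage of 10. The inverse of x ↦ x^17 on (ℤ/37ℤ)^× is x ↦ x^17, because 17·17 = 289 = 8·36 + 1 ≡ 1 (mod 36) and x^{36} = 1 for x ≠ 0 (Fermat). So g⁻¹(10) = 10^17 mod 37.
Repeated squaring mod 37: 10^1 ≡ 10, 10^2 ≡ 10² = 100 ≡ 26, 10^4 ≡ 26² = 676 ≡ 10, 10^8 ≡ 10² = 100 ≡ 26, 10^16 ≡ 26² = 676 ≡ 10. Since 17 = 16 + 1, 10^17 ≡ 10·10: 10·10 = 100 ≡ 26. So 10^17 ≡ 26 (mod 37).
Hence g⁻¹(10) = 26.

26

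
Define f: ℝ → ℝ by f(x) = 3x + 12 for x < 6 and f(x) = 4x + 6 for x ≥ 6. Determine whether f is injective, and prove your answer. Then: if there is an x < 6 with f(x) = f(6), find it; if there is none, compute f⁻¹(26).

14/3

Both pieces are strictly increasing (slopes 3 and 4), so each is injective on its own interval.
The left piece maps (−∞, 6) onto (−∞, 30); the right piece maps [6, ∞) onto [30, ∞).
These images are disjoint, so no value is attained by both pieces. Thus f is injective.
Because the two images are disjoint, no x < 6 has f(x) = f(6), so we compute f⁻¹(26): 26 lies in (−∞, 30), so solve 3x + 12 = 26: x = (26 − 12)/3 = 14/3.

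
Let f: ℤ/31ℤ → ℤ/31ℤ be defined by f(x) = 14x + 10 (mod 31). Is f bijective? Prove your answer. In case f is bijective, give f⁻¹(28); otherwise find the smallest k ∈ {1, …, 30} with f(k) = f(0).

Suppose f(x_1) = f(x_2) in ℤ/31ℤ. Then 14x_1 + 10 ≡ 14x_2 + 10 (mod 31), therefore 14(x_1 − x_2) ≡ 0 (mod 31).
Since gcd(14, 31) = 1, 14 is invertible modulo 31, hence x_1 − x_2 ≡ 0 (mod 31), i.e. x_1 = x_2.
We now compute 14⁻¹ mod 31 explicitly. Euclid's algorithm: 31 = 2·14 + 3, 14 = 4·3 + 2, 3 = 1·2 + 1; back-substituting gives 1 = 20·14 − 9·31, so 14⁻¹ ≡ 20 (mod 31).
Then y ↦ 20(y − 10) is a two-sided inverse to f, so every y ∈ ℤ/31ℤ has a preimage.
Thus f is bijective.
Since f is bijective, we find f⁻¹(28): we need 14x ≡ 28 − 10 ≡ 18 (mod 31). Using 14⁻¹ = 20: x ≡ 20·18 = 360 = 11·31 + 19, so x = 19.
Check: f(19) = 14·19 + 10 = 276 = 8·31 + 28 ≡ 28 (mod 31).

19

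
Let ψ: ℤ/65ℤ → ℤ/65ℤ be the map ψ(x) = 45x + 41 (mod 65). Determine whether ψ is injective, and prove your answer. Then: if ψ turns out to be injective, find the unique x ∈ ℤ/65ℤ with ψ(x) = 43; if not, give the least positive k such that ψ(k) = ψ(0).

Recall that injectivity means: for all x_1, x_2 in the domain, ψ(x_1) = ψ(x_2) implies x_1 = x_2.
We have gcd(45, 65) = 5 > 1. Taking x_1 = 0 and x_2 = 13: ψ(0) = 41 and ψ(13) = 45·13 + 41 = 626 ≡ 41 (mod 65).
So ψ(0) = ψ(13) while 0 ≠ 13, therefore ψ is not injective.
Since ψ is not injective, we find the least positive k with ψ(k) = ψ(0): this means 45k ≡ 0 (mod 65), i.e. 65 ∣ 45k. Since gcd(45, 65) = 5, dividing through by 5 this holds exactly when 13 ∣ 9k, and as gcd(9, 13) = 1, exactly when 13 ∣ k.
The smallest positive such k is 13.

13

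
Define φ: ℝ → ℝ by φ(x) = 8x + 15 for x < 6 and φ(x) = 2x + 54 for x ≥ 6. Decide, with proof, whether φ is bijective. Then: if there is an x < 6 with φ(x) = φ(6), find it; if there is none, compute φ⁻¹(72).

Both pieces are strictly increasing (slopes 8 and 2), so each is injective on its own interval.
The left piece maps (−∞, 6) onto (−∞, 63); the right piece maps [6, ∞) onto [66, ∞).
The images leave a gap (63 has no preimage), so φ is not surjective, hence not bijective.
Because the two images are disjoint, no x < 6 has φ(x) = φ(6), so we compute φ⁻¹(72): 72 lies in [66, ∞), so solve 2x + 54 = 72: x = (72 − 54)/2 = 9.

9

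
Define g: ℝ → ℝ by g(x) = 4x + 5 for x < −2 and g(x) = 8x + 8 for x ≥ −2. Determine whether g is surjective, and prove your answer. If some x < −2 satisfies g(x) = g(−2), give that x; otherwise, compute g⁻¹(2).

Both pieces are strictly increasing (slopes 4 and 8), so each is injective on its own interval.
The left piece maps (−∞, −2) onto (−∞, −3); the right piece maps [−2, ∞) onto [−8, ∞).
The union (−∞, −3) ∪ [−8, ∞) covers ℝ, so g is surjective.
For the follow-up: the images overlap, so an x < −2 with g(x) = g(−2) exists. g(−2) = −8; solving 4x + 5 = −8 for x < −2 gives x = (−8 − 5)/4 = −13/4.

-13/4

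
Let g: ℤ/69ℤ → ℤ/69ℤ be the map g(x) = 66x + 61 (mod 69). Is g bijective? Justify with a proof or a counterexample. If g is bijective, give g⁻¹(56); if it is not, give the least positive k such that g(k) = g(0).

We have gcd(66, 69) = 3 > 1. Taking u = 0 and v = 23: g(0) = 61 and g(23) = 66·23 + 61 = 1579 ≡ 61 (mod 69).
So g(0) = g(23) while 0 ≠ 23, therefore g is not injective, hence not bijective.
Since g is not bijective, we find the least positive k with g(k) = g(0): this means 66k ≡ 0 (mod 69), i.e. 69 ∣ 66k. Since gcd(66, 69) = 3, dividing through by 3 this holds exactly when 23 ∣ 22k, and as gcd(22, 23) = 1, exactly when 23 ∣ k.
The smallest positive such k is 23.

23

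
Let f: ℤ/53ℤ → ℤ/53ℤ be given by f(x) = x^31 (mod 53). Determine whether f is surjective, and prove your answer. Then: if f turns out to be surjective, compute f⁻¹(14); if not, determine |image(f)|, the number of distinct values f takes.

45

Since 53 is prime, the nonzero elements of ℤ/53ℤ form a cyclic group of order 52.
As gcd(31, 52) = 1, raising to the 31st power is a bijection on this group: if a^31 ≡ b^31 then (ab^{−1})^31 = 1, and the only element of order dividing gcd(31, 52) = 1 is 1, so a = b.
With f(0) = 0 this makes f injective on all of ℤ/53ℤ, hence bijective (finite equal-size domain and codomain). In particular f is surjective.
Since f is surjective, we find the preimage of 14. The inverse of x ↦ x^31 on (ℤ/53ℤ)^× is x ↦ x^47, because 31·47 = 1457 = 28·52 + 1 ≡ 1 (mod 52) and x^{52} = 1 for x ≠ 0 (Fermat). So f⁻¹(14) = 14^47 mod 53.
Repeated squaring mod 53: 14^1 ≡ 14, 14^2 ≡ 14² = 196 ≡ 37, 14^4 ≡ 37² = 1369 ≡ 44, 14^8 ≡ 44² = 1936 ≡ 28, 14^16 ≡ 28² = 784 ≡ 42, 14^32 ≡ 42² = 1764 ≡ 15. Since 47 = 32 + 8 + 4 + 2 + 1, 14^47 ≡ 15·28·44·37·14: 15·28 = 420 ≡ 49, then 49·44 = 2156 ≡ 36, then 36·37 = 1332 ≡ 7, then 7·14 = 98 ≡ 45. So 14^47 ≡ 45 (mod 53).
Hence f⁻¹(14) = 45.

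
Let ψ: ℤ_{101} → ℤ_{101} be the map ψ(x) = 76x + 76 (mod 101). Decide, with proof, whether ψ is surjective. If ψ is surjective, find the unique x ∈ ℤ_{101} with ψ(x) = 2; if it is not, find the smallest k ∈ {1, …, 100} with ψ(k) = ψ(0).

Recall that ψ is surjective if every y in the codomain equals ψ(x) for some x in the domain.
Since gcd(76, 101) = 1, 76 is invertible modulo 101. Euclid's algorithm: 101 = 1·76 + 25, 76 = 3·25 + 1; back-substituting gives 1 = 4·76 − 3·101, so 76⁻¹ ≡ 4 (mod 101).
For any y ∈ ℤ_{101}, x = 4(y − 76) mod 101 satisfies ψ(x) = 76·4(y − 76) + 76 ≡ y (since 76·4 ≡ 1 mod 101). So every y has a preimage.
Thus ψ is surjective.
Since ψ is surjective, we find ψ⁻¹(2): we need 76x ≡ 2 − 76 ≡ 27 (mod 101). Using 76⁻¹ = 4: x ≡ 4·27 = 108 = 1·101 + 7, so x = 7.
Check: ψ(7) = 76·7 + 76 = 608 = 6·101 + 2 ≡ 2 (mod 101).

7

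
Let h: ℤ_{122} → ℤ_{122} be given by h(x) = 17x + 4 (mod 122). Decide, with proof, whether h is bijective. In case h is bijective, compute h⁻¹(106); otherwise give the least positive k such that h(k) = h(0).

By definition, h is injective if h(s) = h(t) implies s = t.
Suppose h(s) = h(t) in ℤ_{122}. Then 17s + 4 ≡ 17t + 4 (mod 122), hence 17(s − t) ≡ 0 (mod 122).
Since gcd(17, 122) = 1, 17 is invertible modulo 122, thus s − t ≡ 0 (mod 122), i.e. s = t.
We now compute 17⁻¹ mod 122 explicitly. Euclid's algorithm: 122 = 7·17 + 3, 17 = 5·3 + 2, 3 = 1·2 + 1; back-substituting gives 1 = 79·17 − 11·122, so 17⁻¹ ≡ 79 (mod 122).
For any y ∈ ℤ_{122}, x = 79(y − 4) mod 122 satisfies h(x) = 17·79(y − 4) + 4 ≡ y (since 17·79 ≡ 1 mod 122). So every y has a preimage.
Therefore h is bijective.
Since h is bijective, we compute h⁻¹(106): solve 17x + 4 ≡ 106 (mod 122), i.e. 17x ≡ 102 (mod 122).
Multiplying by 17⁻¹ = 79 gives x ≡ 79·102 = 8058 = 66·122 + 6 ≡ 6 (mod 122).
Check: h(6) = 17·6 + 4 = 106 ≡ 106 (mod 122).

6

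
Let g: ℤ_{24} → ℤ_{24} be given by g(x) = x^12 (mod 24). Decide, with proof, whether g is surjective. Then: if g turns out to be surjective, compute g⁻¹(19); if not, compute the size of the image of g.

4

g(2): Repeated squaring mod 24: 2^1 ≡ 2, 2^2 ≡ 2² = 4, 2^4 ≡ 4² = 16, 2^8 ≡ 16² = 256 ≡ 16. Since 12 = 8 + 4, 2^12 ≡ 16·16: 16·16 = 256 ≡ 16. So 2^12 ≡ 16 (mod 24).
g(4): Repeated squaring mod 24: 4^1 ≡ 4, 4^2 ≡ 4² = 16, 4^4 ≡ 16² = 256 ≡ 16, 4^8 ≡ 16² = 256 ≡ 16. Since 12 = 8 + 4, 4^12 ≡ 16·16: 16·16 = 256 ≡ 16. So 4^12 ≡ 16 (mod 24).
So g(2) = g(4) = 16 while 2 ≠ 4, so g is not injective.
A non-injective map from the 24-element set ℤ_{24} to itself takes at most 23 distinct values, so it cannot be surjective. Therefore g is not surjective.
Since g is not surjective, we determine |image(g)|. Computing x^12 mod 24 for each x (by repeated squaring, reducing mod 24 at every step), the values g(0), g(1), …, g(23) are: 0, 1, 16, 9, 16, 1, 0, 1, 16, 9, 16, 1, 0, 1, 16, 9, 16, 1, 0, 1, 16, 9, 16, 1.
The distinct values are {0, 1, 9, 16}; there are 4 of them.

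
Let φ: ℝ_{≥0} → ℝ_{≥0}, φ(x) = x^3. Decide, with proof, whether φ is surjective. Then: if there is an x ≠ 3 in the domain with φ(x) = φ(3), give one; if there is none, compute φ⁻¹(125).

For any y ∈ ℝ_{≥0}, x = y^{1/3} ∈ ℝ_{≥0} gives φ(x) = y, so φ is surjective.
Since x ↦ x^3 is strictly increasing on ℝ_{≥0}, it is injective there, so no x ≠ 3 in the domain has φ(x) = φ(3). We therefore compute φ⁻¹(125) = 125^{1/3} = 5 (indeed 5^3 = 125).

5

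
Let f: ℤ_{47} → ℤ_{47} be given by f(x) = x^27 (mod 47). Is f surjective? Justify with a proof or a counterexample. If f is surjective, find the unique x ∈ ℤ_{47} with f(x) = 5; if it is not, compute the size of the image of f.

26

Since 47 is prime, the nonzero elements of ℤ_{47} form a cyclic group of order 46.
As gcd(27, 46) = 1, raising to the 27th power is a bijection on this group: if s^27 ≡ t^27 then (st^{−1})^27 = 1, and the only element of order dividing gcd(27, 46) = 1 is 1, so s = t.
With f(0) = 0 this makes f injective on all of ℤ_{47}, hence bijective (finite equal-size domain and codomain). In particular f is surjective.
Since f is surjective, we find the preimage of 5. The inverse of x ↦ x^27 on (ℤ_{47})^× is x ↦ x^29, because 27·29 = 783 = 17·46 + 1 ≡ 1 (mod 46) and x^{46} = 1 for x ≠ 0 (Fermat). So f⁻¹(5) = 5^29 mod 47.
Repeated squaring mod 47: 5^1 ≡ 5, 5^2 ≡ 5² = 25, 5^4 ≡ 25² = 625 ≡ 14, 5^8 ≡ 14² = 196 ≡ 8, 5^16 ≡ 8² = 64 ≡ 17. Since 29 = 16 + 8 + 4 + 1, 5^29 ≡ 17·8·14·5: 17·8 = 136 ≡ 42, then 42·14 = 588 ≡ 24, then 24·5 = 120 ≡ 26. So 5^29 ≡ 26 (mod 47).
Hence f⁻¹(5) = 26.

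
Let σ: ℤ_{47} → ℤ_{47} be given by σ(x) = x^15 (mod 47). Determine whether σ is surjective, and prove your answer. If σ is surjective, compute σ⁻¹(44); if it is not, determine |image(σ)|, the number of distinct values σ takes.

40

Since 47 is prime, the nonzero elements of ℤ_{47} form a cyclic group of order 46.
As gcd(15, 46) = 1, raising to the 15th power is a bijection on this group: if u^15 ≡ v^15 then (uv^{−1})^15 = 1, and the only element of order dividing gcd(15, 46) = 1 is 1, so u = v.
With σ(0) = 0 this makes σ injective on all of ℤ_{47}, hence bijective (finite equal-size domain and codomain). In particular σ is surjective.
Since σ is surjective, we find the preimage of 44. The inverse of x ↦ x^15 on (ℤ_{47})^× is x ↦ x^43, because 15·43 = 645 = 14·46 + 1 ≡ 1 (mod 46) and x^{46} = 1 for x ≠ 0 (Fermat). So σ⁻¹(44) = 44^43 mod 47.
Repeated squaring mod 47: 44^1 ≡ 44, 44^2 ≡ 44² = 1936 ≡ 9, 44^4 ≡ 9² = 81 ≡ 34, 44^8 ≡ 34² = 1156 ≡ 28, 44^16 ≡ 28² = 784 ≡ 32, 44^32 ≡ 32² = 1024 ≡ 37. Since 43 = 32 + 8 + 2 + 1, 44^43 ≡ 37·28·9·44: 37·28 = 1036 ≡ 2, then 2·9 = 18, then 18·44 = 792 ≡ 40. So 44^43 ≡ 40 (mod 47).
Hence σ⁻¹(44) = 40.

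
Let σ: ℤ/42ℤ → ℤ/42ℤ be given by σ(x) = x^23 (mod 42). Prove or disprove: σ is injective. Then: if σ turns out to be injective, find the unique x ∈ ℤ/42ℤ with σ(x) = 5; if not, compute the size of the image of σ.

Computing x^23 mod 42 for each x (by repeated squaring, reducing mod 42 at every step), the values σ(0), σ(1), …, σ(41) are: 0, 1, 32, 33, 16, 17, 6, 7, 8, 39, 40, 23, 24, 13, 14, 15, 4, 5, 30, 31, 20, 21, 22, 11, 12, 37, 38, 27, 28, 29, 18, 19, 2, 3, 34, 35, 36, 25, 26, 9, 10, 41.
Every element of ℤ/42ℤ appears exactly once in this list, so σ is a bijection, and in particular injective.
Since σ is injective, we read off the preimage of 5 from the same table: σ(17) = 5, so σ⁻¹(5) = 17.

17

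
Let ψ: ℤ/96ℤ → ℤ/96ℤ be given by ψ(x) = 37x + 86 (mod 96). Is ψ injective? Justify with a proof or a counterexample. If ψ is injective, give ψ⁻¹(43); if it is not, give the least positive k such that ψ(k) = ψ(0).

17

Recall that ψ is injective when ψ(x_1) = ψ(x_2) forces x_1 = x_2.
If ψ(x_1) = ψ(x_2), then 37x_1 ≡ 37x_2 (mod 96). Because gcd(37, 96) = 1, we may cancel 37 to get x_1 ≡ x_2 (mod 96).
So ψ is injective.
We now compute 37⁻¹ mod 96 explicitly. Euclid's algorithm: 96 = 2·37 + 22, 37 = 1·22 + 15, 22 = 1·15 + 7, 15 = 2·7 + 1; back-substituting gives 1 = 13·37 − 5·96, so 37⁻¹ ≡ 13 (mod 96).
Since ψ is injective, we find ψ⁻¹(43): we need 37x ≡ 43 − 86 ≡ 53 (mod 96). Using 37⁻¹ = 13: x ≡ 13·53 = 689 = 7·96 + 17, so x = 17.
Check: ψ(17) = 37·17 + 86 = 715 = 7·96 + 43 ≡ 43 (mod 96).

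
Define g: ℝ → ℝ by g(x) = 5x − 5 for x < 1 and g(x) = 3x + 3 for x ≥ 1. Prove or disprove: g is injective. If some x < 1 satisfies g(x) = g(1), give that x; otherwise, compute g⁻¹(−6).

Both pieces are strictly increasing (slopes 5 and 3), so each is injective on its own interval.
The left piece maps (−∞, 1) onto (−∞, 0); the right piece maps [1, ∞) onto [6, ∞).
These images are disjoint, so no value is attained by both pieces. Thus g is injective.
Because the two images are disjoint, no x < 1 has g(x) = g(1), so we compute g⁻¹(−6): −6 lies in (−∞, 0), so solve 5x − 5 = −6: x = (−6 + 5)/5 = −1/5.

-1/5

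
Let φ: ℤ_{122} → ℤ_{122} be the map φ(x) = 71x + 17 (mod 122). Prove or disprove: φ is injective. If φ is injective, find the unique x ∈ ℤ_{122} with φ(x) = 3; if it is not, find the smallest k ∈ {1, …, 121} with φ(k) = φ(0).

If φ(s) = φ(t), then 71s ≡ 71t (mod 122). Because gcd(71, 122) = 1, we may cancel 71 to get s ≡ t (mod 122).
Therefore φ is injective.
We now compute 71⁻¹ mod 122 explicitly. Euclid's algorithm: 122 = 1·71 + 51, 71 = 1·51 + 20, 51 = 2·20 + 11, 20 = 1·11 + 9, 11 = 1·9 + 2, 9 = 4·2 + 1; back-substituting gives 1 = 55·71 − 32·122, so 71⁻¹ ≡ 55 (mod 122).
Since φ is injective, we compute φ⁻¹(3): solve 71x + 17 ≡ 3 (mod 122), i.e. 71x ≡ 108 (mod 122).
Multiplying by 71⁻¹ = 55 gives x ≡ 55·108 = 5940 = 48·122 + 84 ≡ 84 (mod 122).
Check: φ(84) = 71·84 + 17 = 5981 = 49·122 + 3 ≡ 3 (mod 122).

84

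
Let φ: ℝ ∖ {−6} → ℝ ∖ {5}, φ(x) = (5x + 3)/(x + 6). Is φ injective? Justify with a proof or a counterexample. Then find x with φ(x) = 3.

15/2

Suppose φ(x_1) = φ(x_2). Cross-multiplying: (5x_1 + 3)(x_2 + 6) = (5x_2 + 3)(x_1 + 6).
Expanding both sides and cancelling the symmetric terms leaves 27·(x_1 − x_2) = 0. Since 27 ≠ 0, x_1 = x_2. Thus φ is injective.
Solving φ(x) = 3: cross-multiplying gives 5x + 3 = 3(x + 6), which rearranges to 2x = 15, so x = 15/2.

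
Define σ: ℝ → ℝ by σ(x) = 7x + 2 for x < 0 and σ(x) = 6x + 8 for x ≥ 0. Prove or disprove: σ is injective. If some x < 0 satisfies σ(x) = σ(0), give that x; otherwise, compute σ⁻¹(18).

Both pieces are strictly increasing (slopes 7 and 6), so each is injective on its own interval.
The left piece maps (−∞, 0) onto (−∞, 2); the right piece maps [0, ∞) onto [8, ∞).
These images are disjoint, so no value is attained by both pieces. Hence σ is injective.
Because the two images are disjoint, no x < 0 has σ(x) = σ(0), so we compute σ⁻¹(18): 18 lies in [8, ∞), so solve 6x + 8 = 18: x = (18 − 8)/6 = 5/3.

5/3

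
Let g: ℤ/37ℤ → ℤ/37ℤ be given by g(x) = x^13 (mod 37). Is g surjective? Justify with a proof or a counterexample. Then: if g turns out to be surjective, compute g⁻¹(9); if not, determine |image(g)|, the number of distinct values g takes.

16

Since 37 is prime, the nonzero elements of ℤ/37ℤ form a cyclic group of order 36.
As gcd(13, 36) = 1, raising to the 13th power is a bijection on this group: if x_1^13 ≡ x_2^13 then (x_1x_2^{−1})^13 = 1, and the only element of order dividing gcd(13, 36) = 1 is 1, so x_1 = x_2.
With g(0) = 0 this makes g injective on all of ℤ/37ℤ, hence bijective (finite equal-size domain and codomain). In particular g is surjective.
Since g is surjective, we find the preimage of 9. The inverse of x ↦ x^13 on (ℤ/37ℤ)^× is x ↦ x^25, because 13·25 = 325 = 9·36 + 1 ≡ 1 (mod 36) and x^{36} = 1 for x ≠ 0 (Fermat). So g⁻¹(9) = 9^25 mod 37.
Repeated squaring mod 37: 9^1 ≡ 9, 9^2 ≡ 9² = 81 ≡ 7, 9^4 ≡ 7² = 49 ≡ 12, 9^8 ≡ 12² = 144 ≡ 33, 9^16 ≡ 33² = 1089 ≡ 16. Since 25 = 16 + 8 + 1, 9^25 ≡ 16·33·9: 16·33 = 528 ≡ 10, then 10·9 = 90 ≡ 16. So 9^25 ≡ 16 (mod 37).
Hence g⁻¹(9) = 16.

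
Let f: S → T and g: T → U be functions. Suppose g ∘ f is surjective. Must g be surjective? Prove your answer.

surjective

Let c ∈ U. Since g ∘ f is surjective, some a ∈ S has g(f(a)) = c. Then b = f(a) ∈ T satisfies g(b) = c. So g is surjective.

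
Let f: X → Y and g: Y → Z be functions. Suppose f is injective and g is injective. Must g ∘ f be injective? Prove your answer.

injective

Suppose (g ∘ f)(x_1) = (g ∘ f)(x_2), i.e. g(f(x_1)) = g(f(x_2)).
Since g is injective, f(x_1) = f(x_2). Since f is injective, x_1 = x_2. Hence g ∘ f is injective.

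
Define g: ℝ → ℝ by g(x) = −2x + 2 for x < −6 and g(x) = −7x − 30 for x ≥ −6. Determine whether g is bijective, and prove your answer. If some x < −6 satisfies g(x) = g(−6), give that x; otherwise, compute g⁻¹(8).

Both pieces are strictly decreasing (slopes −2 and −7), so each is injective on its own interval.
The left piece maps (−∞, −6) onto (14, ∞); the right piece maps [−6, ∞) onto (−∞, 12].
The images leave a gap (14 has no preimage), so g is not surjective, hence not bijective.
Because the two images are disjoint, no x < −6 has g(x) = g(−6), so we compute g⁻¹(8): 8 lies in (−∞, 12], so solve −7x − 30 = 8: x = (8 + 30)/(−7) = −38/7.

-38/7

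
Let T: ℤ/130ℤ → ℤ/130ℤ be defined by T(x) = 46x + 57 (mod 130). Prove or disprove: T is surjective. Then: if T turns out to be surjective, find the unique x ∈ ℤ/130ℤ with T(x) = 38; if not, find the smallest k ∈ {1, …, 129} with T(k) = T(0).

65

Since gcd(46, 130) = 2, we have 46x ≡ 0 (mod 2) for all x, so T(x) ≡ 1 (mod 2).
But 0 ≢ 1 (mod 2), so 0 ∈ ℤ/130ℤ has no preimage. Thus T is not surjective.
Since T is not surjective, we find the least positive k with T(k) = T(0): this means 46k ≡ 0 (mod 130), i.e. 130 ∣ 46k. Since gcd(46, 130) = 2, dividing through by 2 this holds exactly when 65 ∣ 23k, and as gcd(23, 65) = 1, exactly when 65 ∣ k.
The smallest positive such k is 65.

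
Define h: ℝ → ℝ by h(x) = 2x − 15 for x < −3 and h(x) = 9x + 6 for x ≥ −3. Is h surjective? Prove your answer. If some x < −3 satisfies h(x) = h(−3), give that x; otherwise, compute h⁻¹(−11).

Both pieces are strictly increasing (slopes 2 and 9), so each is injective on its own interval.
The left piece maps (−∞, −3) onto (−∞, −21); the right piece maps [−3, ∞) onto [−21, ∞).
These images together cover ℝ, so h is surjective.
Because the two images are disjoint, no x < −3 has h(x) = h(−3), so we compute h⁻¹(−11): −11 lies in [−21, ∞), so solve 9x + 6 = −11: x = (−11 − 6)/9 = −17/9.

-17/9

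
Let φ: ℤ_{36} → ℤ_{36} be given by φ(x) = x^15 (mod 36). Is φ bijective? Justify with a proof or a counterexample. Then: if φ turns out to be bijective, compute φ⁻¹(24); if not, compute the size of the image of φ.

9

φ(0) = 0^15 = 0.
φ(6): Repeated squaring mod 36: 6^1 ≡ 6, 6^2 ≡ 6² = 36 ≡ 0, 6^4 ≡ 0² = 0, 6^8 ≡ 0² = 0. Since 15 = 8 + 4 + 2 + 1, 6^15 ≡ 0·0·0·6: 0·0 = 0, then 0·0 = 0, then 0·6 = 0. So 6^15 ≡ 0 (mod 36).
So φ(0) = φ(6) = 0 while 0 ≠ 6, so φ is not injective, hence not bijective.
Since φ is not bijective, we determine |image(φ)|. Computing x^15 mod 36 for each x (by repeated squaring, reducing mod 36 at every step), the values φ(0), φ(1), …, φ(35) are: 0, 1, 8, 27, 28, 17, 0, 19, 8, 9, 28, 35, 0, 1, 8, 27, 28, 17, 0, 19, 8, 9, 28, 35, 0, 1, 8, 27, 28, 17, 0, 19, 8, 9, 28, 35.
The distinct values are {0, 1, 8, 9, 17, 19, 27, 28, 35}; there are 9 of them.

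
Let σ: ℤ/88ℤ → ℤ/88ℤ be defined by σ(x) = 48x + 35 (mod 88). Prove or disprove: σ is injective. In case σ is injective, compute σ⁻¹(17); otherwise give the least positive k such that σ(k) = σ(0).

11

We have gcd(48, 88) = 8 > 1. Taking s = 0 and t = 11: σ(0) = 35 and σ(11) = 48·11 + 35 = 563 ≡ 35 (mod 88).
So σ(0) = σ(11) while 0 ≠ 11, so σ is not injective.
Since σ is not injective, we find the least positive k with σ(k) = σ(0): this means 48k ≡ 0 (mod 88), i.e. 88 ∣ 48k. Since gcd(48, 88) = 8, dividing through by 8 this holds exactly when 11 ∣ 6k, and as gcd(6, 11) = 1, exactly when 11 ∣ k.
The smallest positive such k is 11.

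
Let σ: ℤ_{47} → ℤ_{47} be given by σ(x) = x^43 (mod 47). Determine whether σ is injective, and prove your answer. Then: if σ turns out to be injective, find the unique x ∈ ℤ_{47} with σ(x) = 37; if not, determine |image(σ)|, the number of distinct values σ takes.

Since 47 is prime, the nonzero elements of ℤ_{47} form a cyclic group of order 46.
As gcd(43, 46) = 1, raising to the 43rd power is a bijection on this group: if u^43 ≡ v^43 then (uv^{−1})^43 = 1, and the only element of order dividing gcd(43, 46) = 1 is 1, so u = v.
With σ(0) = 0 this makes σ injective on all of ℤ_{47}, hence bijective (finite equal-size domain and codomain). In particular σ is injective.
Since σ is injective, we find the preimage of 37. The inverse of x ↦ x^43 on (ℤ_{47})^× is x ↦ x^15, because 43·15 = 645 = 14·46 + 1 ≡ 1 (mod 46) and x^{46} = 1 for x ≠ 0 (Fermat). So σ⁻¹(37) = 37^15 mod 47.
Repeated squaring mod 47: 37^1 ≡ 37, 37^2 ≡ 37² = 1369 ≡ 6, 37^4 ≡ 6² = 36, 37^8 ≡ 36² = 1296 ≡ 27. Since 15 = 8 + 4 + 2 + 1, 37^15 ≡ 27·36·6·37: 27·36 = 972 ≡ 32, then 32·6 = 192 ≡ 4, then 4·37 = 148 ≡ 7. So 37^15 ≡ 7 (mod 47).
Hence σ⁻¹(37) = 7.

7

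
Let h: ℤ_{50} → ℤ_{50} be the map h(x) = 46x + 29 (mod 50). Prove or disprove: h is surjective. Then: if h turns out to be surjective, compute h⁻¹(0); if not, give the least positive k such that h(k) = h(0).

25

Since gcd(46, 50) = 2, we have 46x ≡ 0 (mod 2) for all x, so h(x) ≡ 1 (mod 2).
But 0 ≢ 1 (mod 2), so 0 ∈ ℤ_{50} has no preimage. Hence h is not surjective.
Since h is not surjective, we find the least positive k with h(k) = h(0): this means 46k ≡ 0 (mod 50), i.e. 50 ∣ 46k. Since gcd(46, 50) = 2, dividing through by 2 this holds exactly when 25 ∣ 23k, and as gcd(23, 25) = 1, exactly when 25 ∣ k.
The smallest positive such k is 25.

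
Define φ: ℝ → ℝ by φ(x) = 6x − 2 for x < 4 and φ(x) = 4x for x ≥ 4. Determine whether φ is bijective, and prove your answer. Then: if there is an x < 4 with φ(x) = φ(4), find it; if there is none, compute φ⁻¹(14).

Both pieces are strictly increasing (slopes 6 and 4), so each is injective on its own interval.
The left piece maps (−∞, 4) onto (−∞, 22); the right piece maps [4, ∞) onto [16, ∞).
These images overlap. In particular φ(4) = 16 (right piece), and solving 6x − 2 = 16 on the left piece gives x = 3 < 4.
So φ(3) = φ(4) with 3 ≠ 4, and φ is not injective, hence not bijective. This x = 3 is the requested value below 4.

3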